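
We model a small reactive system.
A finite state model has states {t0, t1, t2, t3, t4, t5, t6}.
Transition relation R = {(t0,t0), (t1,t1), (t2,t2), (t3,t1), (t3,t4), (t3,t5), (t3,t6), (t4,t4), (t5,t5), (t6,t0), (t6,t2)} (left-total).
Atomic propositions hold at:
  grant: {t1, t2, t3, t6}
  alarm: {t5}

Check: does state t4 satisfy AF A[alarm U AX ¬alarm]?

Yes

Sat(¬alarm) = {t0, t1, t2, t3, t4, t6}
Sat(AX ¬alarm) = {s : every successor in {t0, t1, t2, t3, t4, t6}} = {t0, t1, t2, t4, t6}
A[alarm U AX ¬alarm]: least fixpoint, start Z0 = Sat(AX ¬alarm) = {t0, t1, t2, t4, t6}, add states in Sat(alarm) with every successor in Z. Already a fixed point.
Sat(A[alarm U AX ¬alarm]) = {t0, t1, t2, t4, t6}
AF A[alarm U AX ¬alarm]: least fixpoint, start Z0 = {t0, t1, t2, t4, t6}, add states with every successor in Z. Already a fixed point.
Sat(AF A[alarm U AX ¬alarm]) = {t0, t1, t2, t4, t6}
t4 ∈ Sat(AF A[alarm U AX ¬alarm]) = {t0, t1, t2, t4, t6}, so the formula holds at t4.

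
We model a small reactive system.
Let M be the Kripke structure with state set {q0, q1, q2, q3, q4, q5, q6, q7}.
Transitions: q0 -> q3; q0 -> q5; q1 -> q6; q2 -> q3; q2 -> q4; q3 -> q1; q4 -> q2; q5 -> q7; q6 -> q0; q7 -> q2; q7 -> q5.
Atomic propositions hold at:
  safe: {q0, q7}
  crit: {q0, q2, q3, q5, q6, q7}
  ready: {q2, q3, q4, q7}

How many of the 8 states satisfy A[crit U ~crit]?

Sat(~crit) = {q1, q4}
A[crit U ~crit]: least fixpoint, start Z0 = Sat(~crit) = {q1, q4}, add states in Sat(crit) with every successor in Z. Z1 = {q1, q3, q4}; Z2 = {q1, q2, q3, q4}; fixed.
Sat(A[crit U ~crit]) = {q1, q2, q3, q4}
|Sat(A[crit U ~crit])| = |{q1, q2, q3, q4}| = 4.

4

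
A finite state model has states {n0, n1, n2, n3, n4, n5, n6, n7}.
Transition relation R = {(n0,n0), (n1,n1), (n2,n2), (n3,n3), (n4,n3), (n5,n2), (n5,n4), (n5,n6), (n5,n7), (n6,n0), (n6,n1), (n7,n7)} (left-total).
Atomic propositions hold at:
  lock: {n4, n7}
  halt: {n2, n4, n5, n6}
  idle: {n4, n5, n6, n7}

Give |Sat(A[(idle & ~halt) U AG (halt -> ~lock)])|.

Sat(~halt) = {n0, n1, n3, n7}
Sat(idle & ~halt) = {n7}
Sat(~lock) = {n0, n1, n2, n3, n5, n6}
Sat(halt -> ~lock) = {n0, n1, n2, n3, n5, n6, n7}
AG (halt -> ~lock): greatest fixpoint, start Z0 = {n0, n1, n2, n3, n5, n6, n7}, keep only states in Sat with every successor in Z. Z1 = {n0, n1, n2, n3, n6, n7}; fixed.
Sat(AG (halt -> ~lock)) = {n0, n1, n2, n3, n6, n7}
A[(idle & ~halt) U AG (halt -> ~lock)]: least fixpoint, start Z0 = Sat(AG (halt -> ~lock)) = {n0, n1, n2, n3, n6, n7}, add states in Sat(idle & ~halt) with every successor in Z. Already a fixed point.
Sat(A[(idle & ~halt) U AG (halt -> ~lock)]) = {n0, n1, n2, n3, n6, n7}
|Sat(A[(idle & ~halt) U AG (halt -> ~lock)])| = |{n0, n1, n2, n3, n6, n7}| = 6.

6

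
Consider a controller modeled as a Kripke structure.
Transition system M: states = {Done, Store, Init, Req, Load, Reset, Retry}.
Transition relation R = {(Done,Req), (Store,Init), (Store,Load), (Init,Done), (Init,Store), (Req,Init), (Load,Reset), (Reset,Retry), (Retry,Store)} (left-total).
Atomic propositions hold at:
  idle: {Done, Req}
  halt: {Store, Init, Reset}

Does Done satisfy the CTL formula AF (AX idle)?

Yes

Sat(AX idle) = {s : every successor in {Done, Req}} = {Done}
AF (AX idle): least fixpoint, start Z0 = {Done}, add states with every successor in Z. Already a fixed point.
Sat(AF (AX idle)) = {Done}
Done ∈ Sat(AF (AX idle)) = {Done}, so the formula holds at Done.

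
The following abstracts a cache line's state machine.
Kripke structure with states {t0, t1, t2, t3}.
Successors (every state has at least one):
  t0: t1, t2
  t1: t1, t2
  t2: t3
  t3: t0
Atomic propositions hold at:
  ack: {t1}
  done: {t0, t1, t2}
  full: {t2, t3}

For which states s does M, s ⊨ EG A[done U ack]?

A[done U ack]: least fixpoint, start Z0 = Sat(ack) = {t1}, add states in Sat(done) with every successor in Z. Already a fixed point.
Sat(A[done U ack]) = {t1}
EG A[done U ack]: greatest fixpoint, start Z0 = {t1}, keep only states in Sat with some successor in Z. Already a fixed point.
Sat(EG A[done U ack]) = {t1}

{t1}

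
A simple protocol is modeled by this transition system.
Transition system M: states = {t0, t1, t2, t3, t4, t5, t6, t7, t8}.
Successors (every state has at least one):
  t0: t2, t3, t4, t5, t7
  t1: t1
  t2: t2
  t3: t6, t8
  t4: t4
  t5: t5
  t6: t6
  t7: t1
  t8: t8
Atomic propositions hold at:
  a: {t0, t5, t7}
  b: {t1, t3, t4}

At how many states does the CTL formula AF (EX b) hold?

4

Sat(EX b) = {s : some successor in {t1, t3, t4}} = {t0, t1, t4, t7}
AF (EX b): least fixpoint, start Z0 = {t0, t1, t4, t7}, add states with every successor in Z. Already a fixed point.
Sat(AF (EX b)) = {t0, t1, t4, t7}
|Sat(AF (EX b))| = |{t0, t1, t4, t7}| = 4.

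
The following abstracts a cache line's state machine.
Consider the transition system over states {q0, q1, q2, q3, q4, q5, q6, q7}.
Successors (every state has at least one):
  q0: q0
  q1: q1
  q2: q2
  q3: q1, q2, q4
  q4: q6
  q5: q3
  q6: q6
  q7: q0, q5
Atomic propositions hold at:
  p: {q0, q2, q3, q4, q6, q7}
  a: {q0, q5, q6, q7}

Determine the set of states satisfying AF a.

AF a: least fixpoint, start Z0 = {q0, q5, q6, q7}, add states with every successor in Z. Z1 = {q0, q4, q5, q6, q7}; fixed.
Sat(AF a) = {q0, q4, q5, q6, q7}

{q0, q4, q5, q6, q7}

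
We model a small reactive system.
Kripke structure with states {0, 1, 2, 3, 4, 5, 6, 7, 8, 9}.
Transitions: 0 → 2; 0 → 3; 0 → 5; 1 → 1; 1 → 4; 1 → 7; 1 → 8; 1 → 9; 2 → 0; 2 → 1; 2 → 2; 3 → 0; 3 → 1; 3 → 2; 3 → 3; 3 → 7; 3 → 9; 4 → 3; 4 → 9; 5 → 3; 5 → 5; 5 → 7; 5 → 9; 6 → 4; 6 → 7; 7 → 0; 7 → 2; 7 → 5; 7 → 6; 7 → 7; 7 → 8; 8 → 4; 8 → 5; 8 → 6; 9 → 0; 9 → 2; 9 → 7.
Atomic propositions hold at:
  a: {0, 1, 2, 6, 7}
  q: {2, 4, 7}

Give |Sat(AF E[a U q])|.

7

E[a U q]: least fixpoint, start Z0 = Sat(q) = {2, 4, 7}, add states in Sat(a) with some successor in Z. Z1 = {0, 1, 2, 4, 6, 7}; fixed.
Sat(E[a U q]) = {0, 1, 2, 4, 6, 7}
AF E[a U q]: least fixpoint, start Z0 = {0, 1, 2, 4, 6, 7}, add states with every successor in Z. Z1 = {0, 1, 2, 4, 6, 7, 9}; fixed.
Sat(AF E[a U q]) = {0, 1, 2, 4, 6, 7, 9}
|Sat(AF E[a U q])| = |{0, 1, 2, 4, 6, 7, 9}| = 7.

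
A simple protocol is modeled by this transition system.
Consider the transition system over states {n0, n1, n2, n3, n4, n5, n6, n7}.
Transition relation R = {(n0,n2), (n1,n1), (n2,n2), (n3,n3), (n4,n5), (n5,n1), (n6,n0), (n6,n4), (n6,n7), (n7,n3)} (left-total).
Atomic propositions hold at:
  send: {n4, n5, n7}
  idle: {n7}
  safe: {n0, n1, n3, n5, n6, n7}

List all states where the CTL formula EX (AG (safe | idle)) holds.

{n1, n3, n4, n5, n6, n7}

Sat(safe | idle) = {n0, n1, n3, n5, n6, n7}
AG (safe | idle): greatest fixpoint, start Z0 = {n0, n1, n3, n5, n6, n7}, keep only states in Sat with every successor in Z. Z1 = {n1, n3, n5, n7}; fixed.
Sat(AG (safe | idle)) = {n1, n3, n5, n7}
Sat(EX (AG (safe | idle))) = {s : some successor in {n1, n3, n5, n7}} = {n1, n3, n4, n5, n6, n7}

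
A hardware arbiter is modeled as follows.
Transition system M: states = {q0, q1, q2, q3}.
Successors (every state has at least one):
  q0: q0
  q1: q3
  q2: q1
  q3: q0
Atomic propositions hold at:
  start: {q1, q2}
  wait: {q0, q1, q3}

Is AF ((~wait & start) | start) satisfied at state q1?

Yes

Sat(~wait) = {q2}
Sat(~wait & start) = {q2}
Sat((~wait & start) | start) = {q1, q2}
AF ((~wait & start) | start): least fixpoint, start Z0 = {q1, q2}, add states with every successor in Z. Already a fixed point.
Sat(AF ((~wait & start) | start)) = {q1, q2}
q1 ∈ Sat(AF ((~wait & start) | start)) = {q1, q2}, so the formula holds at q1.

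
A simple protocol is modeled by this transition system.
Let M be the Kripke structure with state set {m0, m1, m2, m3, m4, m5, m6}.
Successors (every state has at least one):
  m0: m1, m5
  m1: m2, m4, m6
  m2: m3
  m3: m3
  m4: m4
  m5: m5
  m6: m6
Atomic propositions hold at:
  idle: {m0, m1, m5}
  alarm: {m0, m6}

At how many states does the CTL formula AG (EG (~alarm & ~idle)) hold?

Sat(~alarm) = {m1, m2, m3, m4, m5}
Sat(~idle) = {m2, m3, m4, m6}
Sat(~alarm & ~idle) = {m2, m3, m4}
EG (~alarm & ~idle): greatest fixpoint, start Z0 = {m2, m3, m4}, keep only states in Sat with some successor in Z. Already a fixed point.
Sat(EG (~alarm & ~idle)) = {m2, m3, m4}
AG (EG (~alarm & ~idle)): greatest fixpoint, start Z0 = {m2, m3, m4}, keep only states in Sat with every successor in Z. Already a fixed point.
Sat(AG (EG (~alarm & ~idle))) = {m2, m3, m4}
|Sat(AG (EG (~alarm & ~idle)))| = |{m2, m3, m4}| = 3.

3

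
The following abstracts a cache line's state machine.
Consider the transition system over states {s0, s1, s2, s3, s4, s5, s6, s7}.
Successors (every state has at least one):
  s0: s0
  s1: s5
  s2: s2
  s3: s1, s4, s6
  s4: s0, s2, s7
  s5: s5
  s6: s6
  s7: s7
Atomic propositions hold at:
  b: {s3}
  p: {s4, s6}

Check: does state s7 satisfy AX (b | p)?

No

Sat(b | p) = {s3, s4, s6}
Sat(AX (b | p)) = {s : every successor in {s3, s4, s6}} = {s6}
s7 ∉ Sat(AX (b | p)) = {s6}, so the formula does not hold at s7.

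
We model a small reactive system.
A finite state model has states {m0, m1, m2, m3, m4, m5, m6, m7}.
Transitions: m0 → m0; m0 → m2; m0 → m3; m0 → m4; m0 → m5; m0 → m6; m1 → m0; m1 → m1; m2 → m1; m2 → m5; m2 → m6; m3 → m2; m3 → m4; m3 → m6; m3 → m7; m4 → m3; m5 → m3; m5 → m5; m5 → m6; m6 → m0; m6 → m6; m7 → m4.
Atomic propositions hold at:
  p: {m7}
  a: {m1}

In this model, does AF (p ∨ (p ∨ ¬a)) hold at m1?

Sat(¬a) = {m0, m2, m3, m4, m5, m6, m7}
Sat(p ∨ ¬a) = {m0, m2, m3, m4, m5, m6, m7}
Sat(p ∨ (p ∨ ¬a)) = {m0, m2, m3, m4, m5, m6, m7}
AF (p ∨ (p ∨ ¬a)): least fixpoint, start Z0 = {m0, m2, m3, m4, m5, m6, m7}, add states with every successor in Z. Already a fixed point.
Sat(AF (p ∨ (p ∨ ¬a))) = {m0, m2, m3, m4, m5, m6, m7}
m1 ∉ Sat(AF (p ∨ (p ∨ ¬a))) = {m0, m2, m3, m4, m5, m6, m7}, so the formula does not hold at m1.

No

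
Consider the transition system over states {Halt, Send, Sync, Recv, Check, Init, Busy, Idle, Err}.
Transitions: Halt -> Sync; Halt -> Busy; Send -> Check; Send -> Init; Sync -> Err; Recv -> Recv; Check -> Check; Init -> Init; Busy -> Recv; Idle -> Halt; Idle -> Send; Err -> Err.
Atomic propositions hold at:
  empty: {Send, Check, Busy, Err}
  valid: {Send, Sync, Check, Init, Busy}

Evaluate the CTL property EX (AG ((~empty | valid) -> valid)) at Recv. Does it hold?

No

Sat(~empty) = {Halt, Sync, Recv, Init, Idle}
Sat(~empty | valid) = {Halt, Send, Sync, Recv, Check, Init, Busy, Idle}
Sat((~empty | valid) -> valid) = {Send, Sync, Check, Init, Busy, Err}
AG ((~empty | valid) -> valid): greatest fixpoint, start Z0 = {Send, Sync, Check, Init, Busy, Err}, keep only states in Sat with every successor in Z. Z1 = {Send, Sync, Check, Init, Err}; fixed.
Sat(AG ((~empty | valid) -> valid)) = {Send, Sync, Check, Init, Err}
Sat(EX (AG ((~empty | valid) -> valid))) = {s : some successor in {Send, Sync, Check, Init, Err}} = {Halt, Send, Sync, Check, Init, Idle, Err}
Recv ∉ Sat(EX (AG ((~empty | valid) -> valid))) = {Halt, Send, Sync, Check, Init, Idle, Err}, so the formula does not hold at Recv.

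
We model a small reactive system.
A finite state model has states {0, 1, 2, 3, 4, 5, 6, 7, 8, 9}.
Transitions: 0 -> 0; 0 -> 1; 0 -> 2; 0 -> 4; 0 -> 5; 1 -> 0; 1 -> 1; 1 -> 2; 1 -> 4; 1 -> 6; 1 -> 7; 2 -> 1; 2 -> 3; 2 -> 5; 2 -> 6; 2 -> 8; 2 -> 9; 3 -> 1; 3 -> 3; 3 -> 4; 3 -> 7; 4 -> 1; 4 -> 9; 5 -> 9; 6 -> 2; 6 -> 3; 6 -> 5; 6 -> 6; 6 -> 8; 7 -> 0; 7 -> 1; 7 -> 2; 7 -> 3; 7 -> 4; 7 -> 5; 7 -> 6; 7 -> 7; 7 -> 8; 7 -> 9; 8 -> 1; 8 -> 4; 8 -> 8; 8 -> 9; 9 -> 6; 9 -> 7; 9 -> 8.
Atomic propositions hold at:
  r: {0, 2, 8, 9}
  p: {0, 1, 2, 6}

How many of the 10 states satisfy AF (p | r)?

8

Sat(p | r) = {0, 1, 2, 6, 8, 9}
AF (p | r): least fixpoint, start Z0 = {0, 1, 2, 6, 8, 9}, add states with every successor in Z. Z1 = {0, 1, 2, 4, 5, 6, 8, 9}; fixed.
Sat(AF (p | r)) = {0, 1, 2, 4, 5, 6, 8, 9}
|Sat(AF (p | r))| = |{0, 1, 2, 4, 5, 6, 8, 9}| = 8.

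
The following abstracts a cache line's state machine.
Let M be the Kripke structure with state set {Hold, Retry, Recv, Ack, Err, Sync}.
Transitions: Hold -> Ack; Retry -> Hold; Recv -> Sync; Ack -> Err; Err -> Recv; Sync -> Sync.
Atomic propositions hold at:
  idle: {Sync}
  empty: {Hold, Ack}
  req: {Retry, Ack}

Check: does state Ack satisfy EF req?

EF req: least fixpoint, start Z0 = {Retry, Ack}, add states with some successor in Z. Z1 = {Hold, Retry, Ack}; fixed.
Sat(EF req) = {Hold, Retry, Ack}
Ack ∈ Sat(EF req) = {Hold, Retry, Ack}, so the formula holds at Ack.

Yes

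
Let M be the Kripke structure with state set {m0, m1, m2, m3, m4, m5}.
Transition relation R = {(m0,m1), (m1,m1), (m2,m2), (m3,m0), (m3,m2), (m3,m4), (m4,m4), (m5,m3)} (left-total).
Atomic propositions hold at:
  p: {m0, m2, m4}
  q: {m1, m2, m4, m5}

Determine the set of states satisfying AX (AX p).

Sat(AX p) = {s : every successor in {m0, m2, m4}} = {m2, m3, m4}
Sat(AX (AX p)) = {s : every successor in {m2, m3, m4}} = {m2, m4, m5}

{m2, m4, m5}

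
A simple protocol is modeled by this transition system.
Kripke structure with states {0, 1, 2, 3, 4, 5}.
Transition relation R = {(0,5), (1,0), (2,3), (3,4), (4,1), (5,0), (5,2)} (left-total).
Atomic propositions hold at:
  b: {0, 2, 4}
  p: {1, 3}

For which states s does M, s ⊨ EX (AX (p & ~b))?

{3, 5}

Sat(~b) = {1, 3, 5}
Sat(p & ~b) = {1, 3}
Sat(AX (p & ~b)) = {s : every successor in {1, 3}} = {2, 4}
Sat(EX (AX (p & ~b))) = {s : some successor in {2, 4}} = {3, 5}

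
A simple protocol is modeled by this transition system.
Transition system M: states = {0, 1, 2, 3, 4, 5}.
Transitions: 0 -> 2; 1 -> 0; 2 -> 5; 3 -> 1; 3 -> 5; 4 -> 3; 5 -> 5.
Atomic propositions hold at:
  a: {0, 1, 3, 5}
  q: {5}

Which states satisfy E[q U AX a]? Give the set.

Sat(AX a) = {s : every successor in {0, 1, 3, 5}} = {1, 2, 3, 4, 5}
E[q U AX a]: least fixpoint, start Z0 = Sat(AX a) = {1, 2, 3, 4, 5}, add states in Sat(q) with some successor in Z. Already a fixed point.
Sat(E[q U AX a]) = {1, 2, 3, 4, 5}

{1, 2, 3, 4, 5}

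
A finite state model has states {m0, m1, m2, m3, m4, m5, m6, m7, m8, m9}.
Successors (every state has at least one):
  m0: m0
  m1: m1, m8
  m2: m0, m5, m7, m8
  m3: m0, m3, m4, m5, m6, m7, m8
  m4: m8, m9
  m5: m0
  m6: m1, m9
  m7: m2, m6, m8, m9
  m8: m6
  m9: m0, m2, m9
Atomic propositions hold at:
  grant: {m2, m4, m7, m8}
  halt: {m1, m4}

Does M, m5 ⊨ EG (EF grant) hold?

EF grant: least fixpoint, start Z0 = {m2, m4, m7, m8}, add states with some successor in Z. Z1 = {m1, m2, m3, m4, m7, m8, m9}; Z2 = {m1, m2, m3, m4, m6, m7, m8, m9}; fixed.
Sat(EF grant) = {m1, m2, m3, m4, m6, m7, m8, m9}
EG (EF grant): greatest fixpoint, start Z0 = {m1, m2, m3, m4, m6, m7, m8, m9}, keep only states in Sat with some successor in Z. Already a fixed point.
Sat(EG (EF grant)) = {m1, m2, m3, m4, m6, m7, m8, m9}
m5 ∉ Sat(EG (EF grant)) = {m1, m2, m3, m4, m6, m7, m8, m9}, so the formula does not hold at m5.

No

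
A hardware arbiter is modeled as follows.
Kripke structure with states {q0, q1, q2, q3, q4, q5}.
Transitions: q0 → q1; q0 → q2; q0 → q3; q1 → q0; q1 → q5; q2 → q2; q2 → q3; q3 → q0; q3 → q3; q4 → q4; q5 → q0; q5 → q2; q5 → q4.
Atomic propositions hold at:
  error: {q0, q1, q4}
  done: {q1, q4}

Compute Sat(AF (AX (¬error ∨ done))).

Sat(¬error) = {q2, q3, q5}
Sat(¬error ∨ done) = {q1, q2, q3, q4, q5}
Sat(AX (¬error ∨ done)) = {s : every successor in {q1, q2, q3, q4, q5}} = {q0, q2, q4}
AF (AX (¬error ∨ done)): least fixpoint, start Z0 = {q0, q2, q4}, add states with every successor in Z. Z1 = {q0, q2, q4, q5}; Z2 = {q0, q1, q2, q4, q5}; fixed.
Sat(AF (AX (¬error ∨ done))) = {q0, q1, q2, q4, q5}

{q0, q1, q2, q4, q5}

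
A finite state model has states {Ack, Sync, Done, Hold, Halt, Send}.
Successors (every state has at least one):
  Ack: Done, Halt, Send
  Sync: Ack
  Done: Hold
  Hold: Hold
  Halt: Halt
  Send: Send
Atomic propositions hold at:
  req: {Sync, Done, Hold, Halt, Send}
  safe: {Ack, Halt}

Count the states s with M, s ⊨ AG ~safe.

3

Sat(~safe) = {Sync, Done, Hold, Send}
AG ~safe: greatest fixpoint, start Z0 = {Sync, Done, Hold, Send}, keep only states in Sat with every successor in Z. Z1 = {Done, Hold, Send}; fixed.
Sat(AG ~safe) = {Done, Hold, Send}
|Sat(AG ~safe)| = |{Done, Hold, Send}| = 3.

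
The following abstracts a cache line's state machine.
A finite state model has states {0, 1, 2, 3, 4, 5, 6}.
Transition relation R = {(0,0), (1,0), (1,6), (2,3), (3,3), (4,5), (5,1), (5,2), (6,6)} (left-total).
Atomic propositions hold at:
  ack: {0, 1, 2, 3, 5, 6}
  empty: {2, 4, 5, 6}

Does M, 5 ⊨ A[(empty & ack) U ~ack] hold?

No

Sat(empty & ack) = {2, 5, 6}
Sat(~ack) = {4}
A[(empty & ack) U ~ack]: least fixpoint, start Z0 = Sat(~ack) = {4}, add states in Sat(empty & ack) with every successor in Z. Already a fixed point.
Sat(A[(empty & ack) U ~ack]) = {4}
5 ∉ Sat(A[(empty & ack) U ~ack]) = {4}, so the formula does not hold at 5.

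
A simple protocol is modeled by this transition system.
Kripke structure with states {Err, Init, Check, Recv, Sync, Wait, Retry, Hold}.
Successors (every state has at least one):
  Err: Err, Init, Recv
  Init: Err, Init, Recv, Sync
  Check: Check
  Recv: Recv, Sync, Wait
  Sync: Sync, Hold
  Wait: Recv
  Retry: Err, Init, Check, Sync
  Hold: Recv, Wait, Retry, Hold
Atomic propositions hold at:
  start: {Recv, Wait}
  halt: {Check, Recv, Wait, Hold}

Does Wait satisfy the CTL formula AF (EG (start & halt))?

Sat(start & halt) = {Recv, Wait}
EG (start & halt): greatest fixpoint, start Z0 = {Recv, Wait}, keep only states in Sat with some successor in Z. Already a fixed point.
Sat(EG (start & halt)) = {Recv, Wait}
AF (EG (start & halt)): least fixpoint, start Z0 = {Recv, Wait}, add states with every successor in Z. Already a fixed point.
Sat(AF (EG (start & halt))) = {Recv, Wait}
Wait ∈ Sat(AF (EG (start & halt))) = {Recv, Wait}, so the formula holds at Wait.

Yes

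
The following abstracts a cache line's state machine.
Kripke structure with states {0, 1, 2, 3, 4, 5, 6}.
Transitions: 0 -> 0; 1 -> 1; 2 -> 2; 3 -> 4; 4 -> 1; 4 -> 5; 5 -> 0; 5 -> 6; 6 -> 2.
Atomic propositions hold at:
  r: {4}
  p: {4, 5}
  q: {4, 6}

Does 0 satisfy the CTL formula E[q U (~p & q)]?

No

Sat(~p) = {0, 1, 2, 3, 6}
Sat(~p & q) = {6}
E[q U (~p & q)]: least fixpoint, start Z0 = Sat((~p & q)) = {6}, add states in Sat(q) with some successor in Z. Already a fixed point.
Sat(E[q U (~p & q)]) = {6}
0 ∉ Sat(E[q U (~p & q)]) = {6}, so the formula does not hold at 0.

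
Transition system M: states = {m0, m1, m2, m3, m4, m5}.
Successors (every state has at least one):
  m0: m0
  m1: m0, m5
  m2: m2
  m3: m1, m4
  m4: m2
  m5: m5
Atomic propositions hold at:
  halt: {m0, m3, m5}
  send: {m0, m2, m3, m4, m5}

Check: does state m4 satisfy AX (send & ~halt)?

Sat(~halt) = {m1, m2, m4}
Sat(send & ~halt) = {m2, m4}
Sat(AX (send & ~halt)) = {s : every successor in {m2, m4}} = {m2, m4}
m4 ∈ Sat(AX (send & ~halt)) = {m2, m4}, so the formula holds at m4.

Yes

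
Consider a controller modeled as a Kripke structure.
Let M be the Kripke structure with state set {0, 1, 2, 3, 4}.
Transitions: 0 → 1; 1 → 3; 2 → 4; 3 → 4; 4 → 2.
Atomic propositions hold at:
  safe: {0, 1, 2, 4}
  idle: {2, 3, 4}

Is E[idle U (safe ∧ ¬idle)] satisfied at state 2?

Sat(¬idle) = {0, 1}
Sat(safe ∧ ¬idle) = {0, 1}
E[idle U (safe ∧ ¬idle)]: least fixpoint, start Z0 = Sat((safe ∧ ¬idle)) = {0, 1}, add states in Sat(idle) with some successor in Z. Already a fixed point.
Sat(E[idle U (safe ∧ ¬idle)]) = {0, 1}
2 ∉ Sat(E[idle U (safe ∧ ¬idle)]) = {0, 1}, so the formula does not hold at 2.

No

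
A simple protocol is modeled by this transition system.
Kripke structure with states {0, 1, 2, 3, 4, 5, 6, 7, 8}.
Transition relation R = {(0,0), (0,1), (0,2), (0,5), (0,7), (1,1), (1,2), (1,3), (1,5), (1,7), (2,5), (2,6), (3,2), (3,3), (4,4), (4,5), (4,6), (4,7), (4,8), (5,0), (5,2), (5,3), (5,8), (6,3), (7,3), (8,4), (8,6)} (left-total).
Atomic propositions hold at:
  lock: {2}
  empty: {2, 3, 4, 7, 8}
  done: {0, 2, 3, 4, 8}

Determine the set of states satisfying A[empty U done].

A[empty U done]: least fixpoint, start Z0 = Sat(done) = {0, 2, 3, 4, 8}, add states in Sat(empty) with every successor in Z. Z1 = {0, 2, 3, 4, 7, 8}; fixed.
Sat(A[empty U done]) = {0, 2, 3, 4, 7, 8}

{0, 2, 3, 4, 7, 8}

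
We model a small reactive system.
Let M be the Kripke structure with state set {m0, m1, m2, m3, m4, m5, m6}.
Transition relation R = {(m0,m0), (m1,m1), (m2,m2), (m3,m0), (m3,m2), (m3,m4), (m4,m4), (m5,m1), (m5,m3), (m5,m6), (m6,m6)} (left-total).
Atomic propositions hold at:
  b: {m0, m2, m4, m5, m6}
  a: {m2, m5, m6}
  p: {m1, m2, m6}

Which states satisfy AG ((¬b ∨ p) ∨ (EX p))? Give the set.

Sat(¬b) = {m1, m3}
Sat(¬b ∨ p) = {m1, m2, m3, m6}
Sat(EX p) = {s : some successor in {m1, m2, m6}} = {m1, m2, m3, m5, m6}
Sat((¬b ∨ p) ∨ (EX p)) = {m1, m2, m3, m5, m6}
AG ((¬b ∨ p) ∨ (EX p)): greatest fixpoint, start Z0 = {m1, m2, m3, m5, m6}, keep only states in Sat with every successor in Z. Z1 = {m1, m2, m5, m6}; Z2 = {m1, m2, m6}; fixed.
Sat(AG ((¬b ∨ p) ∨ (EX p))) = {m1, m2, m6}

{m1, m2, m6}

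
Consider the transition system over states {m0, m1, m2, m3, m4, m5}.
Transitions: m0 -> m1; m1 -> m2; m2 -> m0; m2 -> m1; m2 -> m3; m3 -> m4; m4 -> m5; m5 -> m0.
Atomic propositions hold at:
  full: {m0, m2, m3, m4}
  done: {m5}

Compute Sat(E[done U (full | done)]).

Sat(full | done) = {m0, m2, m3, m4, m5}
E[done U (full | done)]: least fixpoint, start Z0 = Sat((full | done)) = {m0, m2, m3, m4, m5}, add states in Sat(done) with some successor in Z. Already a fixed point.
Sat(E[done U (full | done)]) = {m0, m2, m3, m4, m5}

{m0, m2, m3, m4, m5}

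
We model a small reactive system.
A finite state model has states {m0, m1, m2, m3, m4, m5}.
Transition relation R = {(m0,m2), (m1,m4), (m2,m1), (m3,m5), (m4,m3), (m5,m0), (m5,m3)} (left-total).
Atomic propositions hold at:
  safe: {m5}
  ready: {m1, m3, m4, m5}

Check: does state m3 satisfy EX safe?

Sat(EX safe) = {s : some successor in {m5}} = {m3}
m3 ∈ Sat(EX safe) = {m3}, so the formula holds at m3.

Yes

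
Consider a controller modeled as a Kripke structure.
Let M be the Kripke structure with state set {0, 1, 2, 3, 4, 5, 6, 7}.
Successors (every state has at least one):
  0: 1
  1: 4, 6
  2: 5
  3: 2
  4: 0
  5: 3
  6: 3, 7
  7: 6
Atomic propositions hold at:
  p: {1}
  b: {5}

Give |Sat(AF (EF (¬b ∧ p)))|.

Sat(¬b) = {0, 1, 2, 3, 4, 6, 7}
Sat(¬b ∧ p) = {1}
EF (¬b ∧ p): least fixpoint, start Z0 = {1}, add states with some successor in Z. Z1 = {0, 1}; Z2 = {0, 1, 4}; fixed.
Sat(EF (¬b ∧ p)) = {0, 1, 4}
AF (EF (¬b ∧ p)): least fixpoint, start Z0 = {0, 1, 4}, add states with every successor in Z. Already a fixed point.
Sat(AF (EF (¬b ∧ p))) = {0, 1, 4}
|Sat(AF (EF (¬b ∧ p)))| = |{0, 1, 4}| = 3.

3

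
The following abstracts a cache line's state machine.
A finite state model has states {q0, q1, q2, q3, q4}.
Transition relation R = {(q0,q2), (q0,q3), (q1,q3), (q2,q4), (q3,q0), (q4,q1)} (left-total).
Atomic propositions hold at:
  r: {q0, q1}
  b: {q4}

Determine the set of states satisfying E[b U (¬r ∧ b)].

{q4}

Sat(¬r) = {q2, q3, q4}
Sat(¬r ∧ b) = {q4}
E[b U (¬r ∧ b)]: least fixpoint, start Z0 = Sat((¬r ∧ b)) = {q4}, add states in Sat(b) with some successor in Z. Already a fixed point.
Sat(E[b U (¬r ∧ b)]) = {q4}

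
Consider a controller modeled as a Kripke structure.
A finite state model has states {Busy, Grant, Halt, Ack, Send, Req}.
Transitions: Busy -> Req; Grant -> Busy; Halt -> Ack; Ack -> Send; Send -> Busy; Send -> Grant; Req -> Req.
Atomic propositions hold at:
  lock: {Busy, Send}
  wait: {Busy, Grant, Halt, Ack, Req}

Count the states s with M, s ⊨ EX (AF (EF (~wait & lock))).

2

Sat(~wait) = {Send}
Sat(~wait & lock) = {Send}
EF (~wait & lock): least fixpoint, start Z0 = {Send}, add states with some successor in Z. Z1 = {Ack, Send}; Z2 = {Halt, Ack, Send}; fixed.
Sat(EF (~wait & lock)) = {Halt, Ack, Send}
AF (EF (~wait & lock)): least fixpoint, start Z0 = {Halt, Ack, Send}, add states with every successor in Z. Already a fixed point.
Sat(AF (EF (~wait & lock))) = {Halt, Ack, Send}
Sat(EX (AF (EF (~wait & lock)))) = {s : some successor in {Halt, Ack, Send}} = {Halt, Ack}
|Sat(EX (AF (EF (~wait & lock))))| = |{Halt, Ack}| = 2.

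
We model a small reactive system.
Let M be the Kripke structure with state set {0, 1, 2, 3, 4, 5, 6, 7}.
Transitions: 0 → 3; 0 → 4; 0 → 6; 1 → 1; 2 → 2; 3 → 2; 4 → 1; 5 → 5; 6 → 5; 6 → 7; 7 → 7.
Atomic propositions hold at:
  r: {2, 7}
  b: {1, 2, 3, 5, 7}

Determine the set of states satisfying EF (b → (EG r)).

EG r: greatest fixpoint, start Z0 = {2, 7}, keep only states in Sat with some successor in Z. Already a fixed point.
Sat(EG r) = {2, 7}
Sat(b → (EG r)) = {0, 2, 4, 6, 7}
EF (b → (EG r)): least fixpoint, start Z0 = {0, 2, 4, 6, 7}, add states with some successor in Z. Z1 = {0, 2, 3, 4, 6, 7}; fixed.
Sat(EF (b → (EG r))) = {0, 2, 3, 4, 6, 7}

{0, 2, 3, 4, 6, 7}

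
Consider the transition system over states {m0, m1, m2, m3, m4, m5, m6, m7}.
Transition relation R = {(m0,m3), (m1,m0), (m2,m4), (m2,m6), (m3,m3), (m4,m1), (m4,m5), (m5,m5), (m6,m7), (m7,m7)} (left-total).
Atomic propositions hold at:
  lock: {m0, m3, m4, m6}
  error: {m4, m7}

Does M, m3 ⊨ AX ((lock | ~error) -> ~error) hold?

Yes

Sat(~error) = {m0, m1, m2, m3, m5, m6}
Sat(lock | ~error) = {m0, m1, m2, m3, m4, m5, m6}
Sat((lock | ~error) -> ~error) = {m0, m1, m2, m3, m5, m6, m7}
Sat(AX ((lock | ~error) -> ~error)) = {s : every successor in {m0, m1, m2, m3, m5, m6, m7}} = {m0, m1, m3, m4, m5, m6, m7}
m3 ∈ Sat(AX ((lock | ~error) -> ~error)) = {m0, m1, m3, m4, m5, m6, m7}, so the formula holds at m3.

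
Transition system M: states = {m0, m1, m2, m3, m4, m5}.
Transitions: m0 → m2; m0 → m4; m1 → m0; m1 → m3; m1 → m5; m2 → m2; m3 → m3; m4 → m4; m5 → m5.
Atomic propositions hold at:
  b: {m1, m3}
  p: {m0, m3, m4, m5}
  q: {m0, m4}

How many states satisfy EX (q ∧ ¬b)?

Sat(¬b) = {m0, m2, m4, m5}
Sat(q ∧ ¬b) = {m0, m4}
Sat(EX (q ∧ ¬b)) = {s : some successor in {m0, m4}} = {m0, m1, m4}
|Sat(EX (q ∧ ¬b))| = |{m0, m1, m4}| = 3.

3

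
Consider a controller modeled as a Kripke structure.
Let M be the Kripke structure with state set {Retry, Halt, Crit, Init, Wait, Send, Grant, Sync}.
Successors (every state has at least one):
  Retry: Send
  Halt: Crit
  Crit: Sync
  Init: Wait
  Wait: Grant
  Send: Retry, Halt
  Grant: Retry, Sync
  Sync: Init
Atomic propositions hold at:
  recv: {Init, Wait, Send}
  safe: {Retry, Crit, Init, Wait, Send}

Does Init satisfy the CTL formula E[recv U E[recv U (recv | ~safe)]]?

Sat(~safe) = {Halt, Grant, Sync}
Sat(recv | ~safe) = {Halt, Init, Wait, Send, Grant, Sync}
E[recv U (recv | ~safe)]: least fixpoint, start Z0 = Sat((recv | ~safe)) = {Halt, Init, Wait, Send, Grant, Sync}, add states in Sat(recv) with some successor in Z. Already a fixed point.
Sat(E[recv U (recv | ~safe)]) = {Halt, Init, Wait, Send, Grant, Sync}
E[recv U E[recv U (recv | ~safe)]]: least fixpoint, start Z0 = Sat(E[recv U (recv | ~safe)]) = {Halt, Init, Wait, Send, Grant, Sync}, add states in Sat(recv) with some successor in Z. Already a fixed point.
Sat(E[recv U E[recv U (recv | ~safe)]]) = {Halt, Init, Wait, Send, Grant, Sync}
Init ∈ Sat(E[recv U E[recv U (recv | ~safe)]]) = {Halt, Init, Wait, Send, Grant, Sync}, so the formula holds at Init.

Yes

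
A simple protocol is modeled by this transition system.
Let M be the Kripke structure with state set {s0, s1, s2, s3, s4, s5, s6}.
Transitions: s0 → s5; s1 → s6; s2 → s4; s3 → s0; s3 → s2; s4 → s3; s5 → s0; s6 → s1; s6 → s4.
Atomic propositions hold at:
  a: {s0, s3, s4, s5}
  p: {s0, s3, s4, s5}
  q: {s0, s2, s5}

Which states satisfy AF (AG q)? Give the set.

{s0, s5}

AG q: greatest fixpoint, start Z0 = {s0, s2, s5}, keep only states in Sat with every successor in Z. Z1 = {s0, s5}; fixed.
Sat(AG q) = {s0, s5}
AF (AG q): least fixpoint, start Z0 = {s0, s5}, add states with every successor in Z. Already a fixed point.
Sat(AF (AG q)) = {s0, s5}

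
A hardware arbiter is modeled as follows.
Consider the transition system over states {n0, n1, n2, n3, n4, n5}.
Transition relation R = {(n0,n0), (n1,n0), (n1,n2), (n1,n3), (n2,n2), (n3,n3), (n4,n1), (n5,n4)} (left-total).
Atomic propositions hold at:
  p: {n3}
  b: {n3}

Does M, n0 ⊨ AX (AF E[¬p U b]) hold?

Sat(¬p) = {n0, n1, n2, n4, n5}
E[¬p U b]: least fixpoint, start Z0 = Sat(b) = {n3}, add states in Sat(¬p) with some successor in Z. Z1 = {n1, n3}; Z2 = {n1, n3, n4}; Z3 = {n1, n3, n4, n5}; fixed.
Sat(E[¬p U b]) = {n1, n3, n4, n5}
AF E[¬p U b]: least fixpoint, start Z0 = {n1, n3, n4, n5}, add states with every successor in Z. Already a fixed point.
Sat(AF E[¬p U b]) = {n1, n3, n4, n5}
Sat(AX (AF E[¬p U b])) = {s : every successor in {n1, n3, n4, n5}} = {n3, n4, n5}
n0 ∉ Sat(AX (AF E[¬p U b])) = {n3, n4, n5}, so the formula does not hold at n0.

No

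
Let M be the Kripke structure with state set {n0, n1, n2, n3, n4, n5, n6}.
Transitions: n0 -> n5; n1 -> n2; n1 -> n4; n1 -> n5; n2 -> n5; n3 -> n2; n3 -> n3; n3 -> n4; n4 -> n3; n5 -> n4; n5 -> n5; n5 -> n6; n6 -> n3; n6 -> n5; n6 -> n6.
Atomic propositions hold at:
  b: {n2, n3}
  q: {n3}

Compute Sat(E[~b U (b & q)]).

Sat(~b) = {n0, n1, n4, n5, n6}
Sat(b & q) = {n3}
E[~b U (b & q)]: least fixpoint, start Z0 = Sat((b & q)) = {n3}, add states in Sat(~b) with some successor in Z. Z1 = {n3, n4, n6}; Z2 = {n1, n3, n4, n5, n6}; Z3 = {n0, n1, n3, n4, n5, n6}; fixed.
Sat(E[~b U (b & q)]) = {n0, n1, n3, n4, n5, n6}

{n0, n1, n3, n4, n5, n6}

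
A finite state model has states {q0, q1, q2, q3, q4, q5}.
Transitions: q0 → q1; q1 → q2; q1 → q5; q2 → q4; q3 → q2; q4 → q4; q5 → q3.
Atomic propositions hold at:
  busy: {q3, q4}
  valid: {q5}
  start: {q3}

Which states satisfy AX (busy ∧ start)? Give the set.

{q5}

Sat(busy ∧ start) = {q3}
Sat(AX (busy ∧ start)) = {s : every successor in {q3}} = {q5}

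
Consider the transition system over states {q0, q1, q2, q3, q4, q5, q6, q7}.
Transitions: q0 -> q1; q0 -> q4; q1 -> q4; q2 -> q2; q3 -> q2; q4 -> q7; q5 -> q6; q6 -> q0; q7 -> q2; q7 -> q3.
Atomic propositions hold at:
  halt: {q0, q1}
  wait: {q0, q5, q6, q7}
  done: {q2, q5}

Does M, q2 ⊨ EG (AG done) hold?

Yes

AG done: greatest fixpoint, start Z0 = {q2, q5}, keep only states in Sat with every successor in Z. Z1 = {q2}; fixed.
Sat(AG done) = {q2}
EG (AG done): greatest fixpoint, start Z0 = {q2}, keep only states in Sat with some successor in Z. Already a fixed point.
Sat(EG (AG done)) = {q2}
q2 ∈ Sat(EG (AG done)) = {q2}, so the formula holds at q2.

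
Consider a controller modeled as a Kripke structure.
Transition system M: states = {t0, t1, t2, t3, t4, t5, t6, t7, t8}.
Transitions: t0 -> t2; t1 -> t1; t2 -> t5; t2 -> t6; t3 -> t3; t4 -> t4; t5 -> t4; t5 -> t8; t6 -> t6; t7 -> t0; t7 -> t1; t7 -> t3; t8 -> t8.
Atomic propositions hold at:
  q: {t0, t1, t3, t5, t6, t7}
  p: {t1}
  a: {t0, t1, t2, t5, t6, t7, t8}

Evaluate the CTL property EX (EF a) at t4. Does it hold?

No

EF a: least fixpoint, start Z0 = {t0, t1, t2, t5, t6, t7, t8}, add states with some successor in Z. Already a fixed point.
Sat(EF a) = {t0, t1, t2, t5, t6, t7, t8}
Sat(EX (EF a)) = {s : some successor in {t0, t1, t2, t5, t6, t7, t8}} = {t0, t1, t2, t5, t6, t7, t8}
t4 ∉ Sat(EX (EF a)) = {t0, t1, t2, t5, t6, t7, t8}, so the formula does not hold at t4.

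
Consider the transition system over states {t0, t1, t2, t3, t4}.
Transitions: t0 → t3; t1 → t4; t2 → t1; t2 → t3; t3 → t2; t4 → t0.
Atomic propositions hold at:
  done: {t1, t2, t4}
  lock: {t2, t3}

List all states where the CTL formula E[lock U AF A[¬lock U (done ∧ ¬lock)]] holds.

{t1, t2, t3, t4}

Sat(¬lock) = {t0, t1, t4}
Sat(done ∧ ¬lock) = {t1, t4}
A[¬lock U (done ∧ ¬lock)]: least fixpoint, start Z0 = Sat((done ∧ ¬lock)) = {t1, t4}, add states in Sat(¬lock) with every successor in Z. Already a fixed point.
Sat(A[¬lock U (done ∧ ¬lock)]) = {t1, t4}
AF A[¬lock U (done ∧ ¬lock)]: least fixpoint, start Z0 = {t1, t4}, add states with every successor in Z. Already a fixed point.
Sat(AF A[¬lock U (done ∧ ¬lock)]) = {t1, t4}
E[lock U AF A[¬lock U (done ∧ ¬lock)]]: least fixpoint, start Z0 = Sat(AF A[¬lock U (done ∧ ¬lock)]) = {t1, t4}, add states in Sat(lock) with some successor in Z. Z1 = {t1, t2, t4}; Z2 = {t1, t2, t3, t4}; fixed.
Sat(E[lock U AF A[¬lock U (done ∧ ¬lock)]]) = {t1, t2, t3, t4}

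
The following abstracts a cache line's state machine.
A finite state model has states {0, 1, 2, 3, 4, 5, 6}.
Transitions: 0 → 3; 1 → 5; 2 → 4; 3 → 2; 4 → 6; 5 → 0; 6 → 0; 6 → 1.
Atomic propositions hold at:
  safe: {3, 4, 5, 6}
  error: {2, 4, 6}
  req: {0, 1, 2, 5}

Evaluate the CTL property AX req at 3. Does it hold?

Yes

Sat(AX req) = {s : every successor in {0, 1, 2, 5}} = {1, 3, 5, 6}
3 ∈ Sat(AX req) = {1, 3, 5, 6}, so the formula holds at 3.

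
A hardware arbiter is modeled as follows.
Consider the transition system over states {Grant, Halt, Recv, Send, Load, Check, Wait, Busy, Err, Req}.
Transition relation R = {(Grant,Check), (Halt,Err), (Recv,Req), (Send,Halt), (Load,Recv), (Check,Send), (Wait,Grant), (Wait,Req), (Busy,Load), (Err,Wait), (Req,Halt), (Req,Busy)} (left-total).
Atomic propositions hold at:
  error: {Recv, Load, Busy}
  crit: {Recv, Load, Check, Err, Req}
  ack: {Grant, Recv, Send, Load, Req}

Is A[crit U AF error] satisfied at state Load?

Yes

AF error: least fixpoint, start Z0 = {Recv, Load, Busy}, add states with every successor in Z. Already a fixed point.
Sat(AF error) = {Recv, Load, Busy}
A[crit U AF error]: least fixpoint, start Z0 = Sat(AF error) = {Recv, Load, Busy}, add states in Sat(crit) with every successor in Z. Already a fixed point.
Sat(A[crit U AF error]) = {Recv, Load, Busy}
Load ∈ Sat(A[crit U AF error]) = {Recv, Load, Busy}, so the formula holds at Load.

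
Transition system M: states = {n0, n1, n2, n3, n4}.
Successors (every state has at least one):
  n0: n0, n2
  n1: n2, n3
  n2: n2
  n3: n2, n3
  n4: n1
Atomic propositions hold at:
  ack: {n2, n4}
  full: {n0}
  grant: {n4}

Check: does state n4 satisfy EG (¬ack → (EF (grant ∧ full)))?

Sat(¬ack) = {n0, n1, n3}
Sat(grant ∧ full) = ∅
EF (grant ∧ full): least fixpoint, start Z0 = ∅, add states with some successor in Z. Already a fixed point.
Sat(EF (grant ∧ full)) = ∅
Sat(¬ack → (EF (grant ∧ full))) = {n2, n4}
EG (¬ack → (EF (grant ∧ full))): greatest fixpoint, start Z0 = {n2, n4}, keep only states in Sat with some successor in Z. Z1 = {n2}; fixed.
Sat(EG (¬ack → (EF (grant ∧ full)))) = {n2}
n4 ∉ Sat(EG (¬ack → (EF (grant ∧ full)))) = {n2}, so the formula does not hold at n4.

No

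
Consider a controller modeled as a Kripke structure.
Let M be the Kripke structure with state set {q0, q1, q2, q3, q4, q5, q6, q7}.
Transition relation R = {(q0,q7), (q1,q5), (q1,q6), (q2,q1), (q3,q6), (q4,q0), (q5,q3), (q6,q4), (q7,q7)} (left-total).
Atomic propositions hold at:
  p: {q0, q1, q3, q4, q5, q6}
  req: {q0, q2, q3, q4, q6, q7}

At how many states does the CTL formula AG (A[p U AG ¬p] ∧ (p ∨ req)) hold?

Sat(¬p) = {q2, q7}
AG ¬p: greatest fixpoint, start Z0 = {q2, q7}, keep only states in Sat with every successor in Z. Z1 = {q7}; fixed.
Sat(AG ¬p) = {q7}
A[p U AG ¬p]: least fixpoint, start Z0 = Sat(AG ¬p) = {q7}, add states in Sat(p) with every successor in Z. Z1 = {q0, q7}; Z2 = {q0, q4, q7}; Z3 = {q0, q4, q6, q7}; Z4 = {q0, q3, q4, q6, q7}; Z5 = {q0, q3, q4, q5, q6, q7}; Z6 = {q0, q1, q3, q4, q5, q6, q7}; fixed.
Sat(A[p U AG ¬p]) = {q0, q1, q3, q4, q5, q6, q7}
Sat(p ∨ req) = {q0, q1, q2, q3, q4, q5, q6, q7}
Sat(A[p U AG ¬p] ∧ (p ∨ req)) = {q0, q1, q3, q4, q5, q6, q7}
AG (A[p U AG ¬p] ∧ (p ∨ req)): greatest fixpoint, start Z0 = {q0, q1, q3, q4, q5, q6, q7}, keep only states in Sat with every successor in Z. Already a fixed point.
Sat(AG (A[p U AG ¬p] ∧ (p ∨ req))) = {q0, q1, q3, q4, q5, q6, q7}
|Sat(AG (A[p U AG ¬p] ∧ (p ∨ req)))| = |{q0, q1, q3, q4, q5, q6, q7}| = 7.

7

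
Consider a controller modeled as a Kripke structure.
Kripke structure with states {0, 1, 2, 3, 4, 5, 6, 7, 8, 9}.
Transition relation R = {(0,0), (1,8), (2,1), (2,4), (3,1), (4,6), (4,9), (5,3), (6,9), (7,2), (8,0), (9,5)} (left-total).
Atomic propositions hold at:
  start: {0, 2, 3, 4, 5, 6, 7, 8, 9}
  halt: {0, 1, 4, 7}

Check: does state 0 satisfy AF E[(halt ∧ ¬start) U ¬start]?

No

Sat(¬start) = {1}
Sat(halt ∧ ¬start) = {1}
E[(halt ∧ ¬start) U ¬start]: least fixpoint, start Z0 = Sat(¬start) = {1}, add states in Sat(halt ∧ ¬start) with some successor in Z. Already a fixed point.
Sat(E[(halt ∧ ¬start) U ¬start]) = {1}
AF E[(halt ∧ ¬start) U ¬start]: least fixpoint, start Z0 = {1}, add states with every successor in Z. Z1 = {1, 3}; Z2 = {1, 3, 5}; Z3 = {1, 3, 5, 9}; Z4 = {1, 3, 5, 6, 9}; Z5 = {1, 3, 4, 5, 6, 9}; Z6 = {1, 2, 3, 4, 5, 6, 9}; Z7 = {1, 2, 3, 4, 5, 6, 7, 9}; fixed.
Sat(AF E[(halt ∧ ¬start) U ¬start]) = {1, 2, 3, 4, 5, 6, 7, 9}
0 ∉ Sat(AF E[(halt ∧ ¬start) U ¬start]) = {1, 2, 3, 4, 5, 6, 7, 9}, so the formula does not hold at 0.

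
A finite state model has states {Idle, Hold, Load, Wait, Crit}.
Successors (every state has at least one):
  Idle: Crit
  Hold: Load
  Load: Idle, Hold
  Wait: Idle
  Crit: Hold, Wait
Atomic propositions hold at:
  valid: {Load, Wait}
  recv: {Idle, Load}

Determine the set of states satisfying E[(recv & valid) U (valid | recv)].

Sat(recv & valid) = {Load}
Sat(valid | recv) = {Idle, Load, Wait}
E[(recv & valid) U (valid | recv)]: least fixpoint, start Z0 = Sat((valid | recv)) = {Idle, Load, Wait}, add states in Sat(recv & valid) with some successor in Z. Already a fixed point.
Sat(E[(recv & valid) U (valid | recv)]) = {Idle, Load, Wait}

{Idle, Load, Wait}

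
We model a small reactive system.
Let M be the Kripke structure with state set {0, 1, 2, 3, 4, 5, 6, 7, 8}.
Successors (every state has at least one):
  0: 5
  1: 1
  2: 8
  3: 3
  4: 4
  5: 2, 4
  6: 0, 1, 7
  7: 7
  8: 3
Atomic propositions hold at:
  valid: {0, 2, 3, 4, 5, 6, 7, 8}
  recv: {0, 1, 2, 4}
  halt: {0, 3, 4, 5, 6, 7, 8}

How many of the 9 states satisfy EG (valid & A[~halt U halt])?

8

Sat(~halt) = {1, 2}
A[~halt U halt]: least fixpoint, start Z0 = Sat(halt) = {0, 3, 4, 5, 6, 7, 8}, add states in Sat(~halt) with every successor in Z. Z1 = {0, 2, 3, 4, 5, 6, 7, 8}; fixed.
Sat(A[~halt U halt]) = {0, 2, 3, 4, 5, 6, 7, 8}
Sat(valid & A[~halt U halt]) = {0, 2, 3, 4, 5, 6, 7, 8}
EG (valid & A[~halt U halt]): greatest fixpoint, start Z0 = {0, 2, 3, 4, 5, 6, 7, 8}, keep only states in Sat with some successor in Z. Already a fixed point.
Sat(EG (valid & A[~halt U halt])) = {0, 2, 3, 4, 5, 6, 7, 8}
|Sat(EG (valid & A[~halt U halt]))| = |{0, 2, 3, 4, 5, 6, 7, 8}| = 8.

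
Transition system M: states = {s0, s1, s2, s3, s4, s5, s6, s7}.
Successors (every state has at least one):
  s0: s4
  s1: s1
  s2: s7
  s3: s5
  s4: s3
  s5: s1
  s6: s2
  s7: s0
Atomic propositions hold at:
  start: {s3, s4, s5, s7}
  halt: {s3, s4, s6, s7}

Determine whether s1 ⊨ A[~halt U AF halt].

Sat(~halt) = {s0, s1, s2, s5}
AF halt: least fixpoint, start Z0 = {s3, s4, s6, s7}, add states with every successor in Z. Z1 = {s0, s2, s3, s4, s6, s7}; fixed.
Sat(AF halt) = {s0, s2, s3, s4, s6, s7}
A[~halt U AF halt]: least fixpoint, start Z0 = Sat(AF halt) = {s0, s2, s3, s4, s6, s7}, add states in Sat(~halt) with every successor in Z. Already a fixed point.
Sat(A[~halt U AF halt]) = {s0, s2, s3, s4, s6, s7}
s1 ∉ Sat(A[~halt U AF halt]) = {s0, s2, s3, s4, s6, s7}, so the formula does not hold at s1.

No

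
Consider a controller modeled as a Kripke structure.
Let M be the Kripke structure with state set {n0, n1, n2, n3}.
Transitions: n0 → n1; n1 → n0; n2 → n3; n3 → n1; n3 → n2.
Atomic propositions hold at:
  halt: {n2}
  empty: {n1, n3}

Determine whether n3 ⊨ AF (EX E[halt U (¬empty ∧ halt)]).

Sat(¬empty) = {n0, n2}
Sat(¬empty ∧ halt) = {n2}
E[halt U (¬empty ∧ halt)]: least fixpoint, start Z0 = Sat((¬empty ∧ halt)) = {n2}, add states in Sat(halt) with some successor in Z. Already a fixed point.
Sat(E[halt U (¬empty ∧ halt)]) = {n2}
Sat(EX E[halt U (¬empty ∧ halt)]) = {s : some successor in {n2}} = {n3}
AF (EX E[halt U (¬empty ∧ halt)]): least fixpoint, start Z0 = {n3}, add states with every successor in Z. Z1 = {n2, n3}; fixed.
Sat(AF (EX E[halt U (¬empty ∧ halt)])) = {n2, n3}
n3 ∈ Sat(AF (EX E[halt U (¬empty ∧ halt)])) = {n2, n3}, so the formula holds at n3.

Yes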